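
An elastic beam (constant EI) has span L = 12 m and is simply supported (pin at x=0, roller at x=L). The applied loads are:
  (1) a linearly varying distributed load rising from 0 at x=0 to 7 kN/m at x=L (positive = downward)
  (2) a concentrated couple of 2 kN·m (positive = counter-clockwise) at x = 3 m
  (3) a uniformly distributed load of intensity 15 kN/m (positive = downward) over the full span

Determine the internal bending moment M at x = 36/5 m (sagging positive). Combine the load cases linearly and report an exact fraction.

Load 1 — triangular load w₀=7 kN/m (0→w₀ over full span):
  M_1 = w₀Lx/6 - w₀x³/(6L) = 7·12·(36/5)/6 - 7·(36/5)³/(6·12) = 8064/125 kN·m
Load 2 — applied couple M₀=2 kN·m at a=3 m (b=L-a=9):
  M_2 = M₀x/L - M₀  [x>a] = 2·(36/5)/12 - 2 = -4/5 kN·m
Load 3 — uniform load w=15 kN/m over full span:
  M_3 = wx(L-x)/2 = 15·(36/5)·(12-(36/5))/2 = 1296/5 kN·m
Superposition: M = Σ M_i = 40364/125 kN·m ≈ 322.912000 kN·m

M(36/5) = 40364/125 kN·m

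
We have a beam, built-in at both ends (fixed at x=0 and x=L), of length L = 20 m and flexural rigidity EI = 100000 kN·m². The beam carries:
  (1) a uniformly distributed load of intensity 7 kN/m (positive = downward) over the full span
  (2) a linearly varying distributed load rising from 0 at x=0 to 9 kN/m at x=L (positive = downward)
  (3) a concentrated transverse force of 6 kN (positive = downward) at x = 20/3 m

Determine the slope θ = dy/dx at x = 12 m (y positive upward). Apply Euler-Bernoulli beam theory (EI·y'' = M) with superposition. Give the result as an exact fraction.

θ(12) = 169/46875 rad

Load 1 — uniform load w=7 kN/m over full span:
  θ_1 = -wx(L-x)(L-2x)/(12EI) = -7·12·(20-12)·(20-2·12)/(12·100000) = 7/3125 rad
Load 2 — triangular load w₀=9 kN/m (0→w₀ over full span):
  θ_2 = -w₀(2x(L-x)(L-2x)(x+2L)+x²(L-x)²)/(120LEI) = -9·(2·12·(20-12)·(20-2·12)·(12+2·20)+12²·(20-12)²)/(120·20·100000) = 18/15625 rad
Load 3 — point force P=6 kN at a=20/3 m (b=L-a=40/3):
  θ_3 = Pa²(L-x)(2bL-(3b+a)(L-x))/(2L³EI)  [x>a] = 6·(20/3)²·(20-12)·(2·(40/3)·20-(3·(40/3)+(20/3))·(20-12))/(2·20³·100000) = 2/9375 rad
Superposition: θ = Σ θ_i = 169/46875 rad ≈ 0.003605 rad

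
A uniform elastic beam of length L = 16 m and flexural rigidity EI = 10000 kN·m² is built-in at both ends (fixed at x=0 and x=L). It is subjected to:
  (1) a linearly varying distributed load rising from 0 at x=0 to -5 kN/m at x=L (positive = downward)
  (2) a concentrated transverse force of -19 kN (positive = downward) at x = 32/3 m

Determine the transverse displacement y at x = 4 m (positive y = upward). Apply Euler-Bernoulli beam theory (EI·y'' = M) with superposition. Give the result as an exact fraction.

y(4) = 3479/101250 m

Load 1 — triangular load w₀=-5 kN/m (0→w₀ over full span):
  y_1 = -w₀x²(L-x)²(x+2L)/(120LEI) = -(-5)·4²·(16-4)²·(4+2·16)/(120·16·10000) = 27/1250 m
Load 2 — point force P=-19 kN at a=32/3 m (b=L-a=16/3):
  y_2 = -Pb²x²(3aL-(3a+b)x)/(6L³EI)  [x≤a] = -(-19)·(16/3)²·4²·(3·(32/3)·16-(3·(32/3)+(16/3))·4)/(6·16³·10000) = 646/50625 m
Superposition: y = Σ y_i = 3479/101250 m ≈ 0.034360 m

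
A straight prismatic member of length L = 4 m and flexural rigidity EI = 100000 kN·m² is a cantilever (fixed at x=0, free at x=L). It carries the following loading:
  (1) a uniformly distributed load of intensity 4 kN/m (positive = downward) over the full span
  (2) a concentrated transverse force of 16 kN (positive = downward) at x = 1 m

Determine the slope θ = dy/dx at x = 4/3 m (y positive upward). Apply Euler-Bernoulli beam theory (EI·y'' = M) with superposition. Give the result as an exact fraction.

θ(4/3) = -77/202500 rad

Load 1 — uniform load w=4 kN/m over full span:
  θ_1 = -wx(x²-3Lx+3L²)/(6EI) = -4·(4/3)·((4/3)²-3·4·(4/3)+3·4²)/(6·100000) = -76/253125 rad
Load 2 — point force P=16 kN at a=1 m (b=L-a=3):
  θ_2 = -Pa²/(2EI)  [x>a] = -16·1²/(2·100000) = -1/12500 rad
Superposition: θ = Σ θ_i = -77/202500 rad ≈ -0.000380 rad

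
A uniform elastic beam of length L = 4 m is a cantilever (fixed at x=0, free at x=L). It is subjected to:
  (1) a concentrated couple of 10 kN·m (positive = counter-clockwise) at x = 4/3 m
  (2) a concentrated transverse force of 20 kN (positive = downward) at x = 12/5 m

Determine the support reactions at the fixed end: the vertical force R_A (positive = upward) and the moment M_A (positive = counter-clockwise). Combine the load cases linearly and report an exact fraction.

R_A = 20 kN, M_A = 38 kN·m

Load 1 — applied couple M₀=10 kN·m at a=4/3 m (b=L-a=8/3):
  R_A = 0 kN
  M_A = -M₀ = -10 kN·m
Load 2 — point force P=20 kN at a=12/5 m (b=L-a=8/5):
  R_A = P = 20 kN
  M_A = Pa = 20·(12/5) = 48 kN·m
Superposition: R_A = 20 kN, M_A = 38 kN·m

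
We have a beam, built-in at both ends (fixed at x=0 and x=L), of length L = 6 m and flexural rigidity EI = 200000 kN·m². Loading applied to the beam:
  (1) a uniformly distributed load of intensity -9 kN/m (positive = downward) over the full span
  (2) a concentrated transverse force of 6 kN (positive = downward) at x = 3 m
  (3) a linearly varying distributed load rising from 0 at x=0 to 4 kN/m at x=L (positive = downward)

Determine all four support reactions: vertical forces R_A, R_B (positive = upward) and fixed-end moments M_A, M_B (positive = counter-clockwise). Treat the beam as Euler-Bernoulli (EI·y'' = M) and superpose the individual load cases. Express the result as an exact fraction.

R_A = -102/5 kN, M_A = -177/10 kN·m, R_B = -78/5 kN, M_B = 153/10 kN·m

Load 1 — uniform load w=-9 kN/m over full span:
  R_A = wL/2 = (-9)·6/2 = -27 kN
  M_A = wL²/12 = (-9)·6²/12 = -27 kN·m
  R_B = wL/2 = (-9)·6/2 = -27 kN
  M_B = -wL²/12 = -(-9)·6²/12 = 27 kN·m
Load 2 — point force P=6 kN at a=3 m (b=L-a=3):
  R_A = Pb²(3a+b)/L³ = 6·3²·(3·3+3)/6³ = 3 kN
  M_A = Pab²/L² = 6·3·3²/6² = 9/2 kN·m
  R_B = Pa²(a+3b)/L³ = 6·3²·(3+3·3)/6³ = 3 kN
  M_B = -Pa²b/L² = -6·3²·3/6² = -9/2 kN·m
Load 3 — triangular load w₀=4 kN/m (0→w₀ over full span):
  R_A = 3w₀L/20 = 3·4·6/20 = 18/5 kN
  M_A = w₀L²/30 = 4·6²/30 = 24/5 kN·m
  R_B = 7w₀L/20 = 7·4·6/20 = 42/5 kN
  M_B = -w₀L²/20 = -4·6²/20 = -36/5 kN·m
Superposition: R_A = -102/5 kN, M_A = -177/10 kN·m, R_B = -78/5 kN, M_B = 153/10 kN·m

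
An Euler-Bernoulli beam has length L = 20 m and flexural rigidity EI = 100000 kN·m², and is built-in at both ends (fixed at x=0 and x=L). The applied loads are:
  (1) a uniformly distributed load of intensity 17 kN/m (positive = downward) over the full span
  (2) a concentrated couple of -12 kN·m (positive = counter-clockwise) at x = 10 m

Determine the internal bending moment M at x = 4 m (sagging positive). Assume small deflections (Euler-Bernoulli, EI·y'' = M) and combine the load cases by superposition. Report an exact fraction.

M(4) = -349/15 kN·m

Load 1 — uniform load w=17 kN/m over full span:
  M_1 = wLx/2 - wL²/12 - wx²/2 = 17·20·4/2 - 17·20²/12 - 17·4²/2 = -68/3 kN·m
Load 2 — applied couple M₀=-12 kN·m at a=10 m (b=L-a=10):
  M_2 = R_Ax - M_A  [x≤a] with R_A=-9/10, M_A=-3 = (-9/10)·4 - (-3) = -3/5 kN·m
Superposition: M = Σ M_i = -349/15 kN·m ≈ -23.266667 kN·m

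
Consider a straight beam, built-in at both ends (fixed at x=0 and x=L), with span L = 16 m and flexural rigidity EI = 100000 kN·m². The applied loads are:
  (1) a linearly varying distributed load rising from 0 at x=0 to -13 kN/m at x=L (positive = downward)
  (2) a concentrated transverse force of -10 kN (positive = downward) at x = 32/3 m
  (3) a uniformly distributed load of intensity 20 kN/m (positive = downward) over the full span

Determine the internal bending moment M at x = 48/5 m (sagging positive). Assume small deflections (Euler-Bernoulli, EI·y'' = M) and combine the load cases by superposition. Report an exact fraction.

M(48/5) = 357472/3375 kN·m

Load 1 — triangular load w₀=-13 kN/m (0→w₀ over full span):
  M_1 = 3w₀Lx/20 - w₀L²/30 - w₀x³/(6L) = 3·(-13)·16·(48/5)/20 - (-13)·16²/30 - (-13)·(48/5)³/(6·16) = -25792/375 kN·m
Load 2 — point force P=-10 kN at a=32/3 m (b=L-a=16/3):
  M_2 = Pb²(3a+b)x/L³ - Pab²/L²  [x≤a] = (-10)·(16/3)²·(3·(32/3)+(16/3))·(48/5)/16³ - (-10)·(32/3)·(16/3)²/16² = -352/27 kN·m
Load 3 — uniform load w=20 kN/m over full span:
  M_3 = wLx/2 - wL²/12 - wx²/2 = 20·16·(48/5)/2 - 20·16²/12 - 20·(48/5)²/2 = 2816/15 kN·m
Superposition: M = Σ M_i = 357472/3375 kN·m ≈ 105.917630 kN·m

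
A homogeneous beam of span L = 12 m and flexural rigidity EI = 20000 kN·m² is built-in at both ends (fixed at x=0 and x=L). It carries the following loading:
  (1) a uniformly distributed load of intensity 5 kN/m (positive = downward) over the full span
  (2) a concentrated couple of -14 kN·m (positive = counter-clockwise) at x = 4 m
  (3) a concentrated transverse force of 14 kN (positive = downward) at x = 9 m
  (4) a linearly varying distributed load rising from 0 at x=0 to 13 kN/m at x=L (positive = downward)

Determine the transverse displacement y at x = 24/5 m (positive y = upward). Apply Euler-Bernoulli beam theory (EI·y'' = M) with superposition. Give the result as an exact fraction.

y(24/5) = -2476431/78125000 m

Load 1 — uniform load w=5 kN/m over full span:
  y_1 = -wx²(L-x)²/(24EI) = -5·(24/5)²·(12-(24/5))²/(24·20000) = -972/78125 m
Load 2 — applied couple M₀=-14 kN·m at a=4 m (b=L-a=8):
  y_2 = (R_Ax³/6 - M_Ax²/2 - M₀(x-a)²/2)/EI  [x>a] with R_A=-14/9, M_A=0 = ((-14/9)·(24/5)³/6 - 0·(24/5)²/2 - (-14)·((24/5)-4)²/2)/20000 = -189/156250 m
Load 3 — point force P=14 kN at a=9 m (b=L-a=3):
  y_3 = -Pb²x²(3aL-(3a+b)x)/(6L³EI)  [x≤a] = -14·3²·(24/5)²·(3·9·12-(3·9+3)·(24/5))/(6·12³·20000) = -63/25000 m
Load 4 — triangular load w₀=13 kN/m (0→w₀ over full span):
  y_4 = -w₀x²(L-x)²(x+2L)/(120LEI) = -13·(24/5)²·(12-(24/5))²·((24/5)+2·12)/(120·12·20000) = -151632/9765625 m
Superposition: y = Σ y_i = -2476431/78125000 m ≈ -0.031698 m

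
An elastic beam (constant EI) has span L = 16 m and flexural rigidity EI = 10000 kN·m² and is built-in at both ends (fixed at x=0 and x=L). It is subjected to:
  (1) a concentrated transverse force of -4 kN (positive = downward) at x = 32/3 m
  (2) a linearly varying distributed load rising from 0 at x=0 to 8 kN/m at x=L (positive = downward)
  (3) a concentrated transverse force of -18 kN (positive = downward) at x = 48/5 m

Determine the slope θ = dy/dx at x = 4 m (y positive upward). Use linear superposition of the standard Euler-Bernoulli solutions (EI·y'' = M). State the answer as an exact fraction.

Load 1 — point force P=-4 kN at a=32/3 m (b=L-a=16/3):
  θ_1 = -Pb²x(2aL-(3a+b)x)/(2L³EI)  [x≤a] = -(-4)·(16/3)²·4·(2·(32/3)·16-(3·(32/3)+(16/3))·4)/(2·16³·10000) = 2/1875 rad
Load 2 — triangular load w₀=8 kN/m (0→w₀ over full span):
  θ_2 = -w₀(2x(L-x)(L-2x)(x+2L)+x²(L-x)²)/(120LEI) = -8·(2·4·(16-4)·(16-2·4)·(4+2·16)+4²·(16-4)²)/(120·16·10000) = -39/3125 rad
Load 3 — point force P=-18 kN at a=48/5 m (b=L-a=32/5):
  θ_3 = -Pb²x(2aL-(3a+b)x)/(2L³EI)  [x≤a] = -(-18)·(32/5)²·4·(2·(48/5)·16-(3·(48/5)+(32/5))·4)/(2·16³·10000) = 468/78125 rad
Superposition: θ = Σ θ_i = -1271/234375 rad ≈ -0.005423 rad

θ(4) = -1271/234375 rad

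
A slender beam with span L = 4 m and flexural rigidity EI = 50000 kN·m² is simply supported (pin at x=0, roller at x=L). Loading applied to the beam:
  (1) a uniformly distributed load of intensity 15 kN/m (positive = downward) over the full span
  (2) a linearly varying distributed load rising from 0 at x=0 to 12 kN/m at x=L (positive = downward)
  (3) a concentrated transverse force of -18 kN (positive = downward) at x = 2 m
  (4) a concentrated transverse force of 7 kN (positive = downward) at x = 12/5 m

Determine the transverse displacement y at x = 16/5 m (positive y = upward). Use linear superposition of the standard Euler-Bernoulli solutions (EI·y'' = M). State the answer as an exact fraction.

y(16/5) = -66259/97656250 m

Load 1 — uniform load w=15 kN/m over full span:
  y_1 = -wx(L³-2Lx²+x³)/(24EI) = -15·(16/5)·(4³-2·4·(16/5)²+(16/5)³)/(24·50000) = -232/390625 m
Load 2 — triangular load w₀=12 kN/m (0→w₀ over full span):
  y_2 = -w₀x(7L⁴-10L²x²+3x⁴)/(360LEI) = -12·(16/5)·(7·4⁴-10·4²·(16/5)²+3·(16/5)⁴)/(360·4·50000) = -12192/48828125 m
Load 3 — point force P=-18 kN at a=2 m (b=L-a=2):
  y_3 = -Pa(L-x)(2Lx-a²-x²)/(6LEI)  [x>a] = -(-18)·2·(4-(16/5))·(2·4·(16/5)-2²-(16/5)²)/(6·4·50000) = 213/781250 m
Load 4 — point force P=7 kN at a=12/5 m (b=L-a=8/5):
  y_4 = -Pa(L-x)(2Lx-a²-x²)/(6LEI)  [x>a] = -7·(12/5)·(4-(16/5))·(2·4·(16/5)-(12/5)²-(16/5)²)/(6·4·50000) = -42/390625 m
Superposition: y = Σ y_i = -66259/97656250 m ≈ -0.000678 m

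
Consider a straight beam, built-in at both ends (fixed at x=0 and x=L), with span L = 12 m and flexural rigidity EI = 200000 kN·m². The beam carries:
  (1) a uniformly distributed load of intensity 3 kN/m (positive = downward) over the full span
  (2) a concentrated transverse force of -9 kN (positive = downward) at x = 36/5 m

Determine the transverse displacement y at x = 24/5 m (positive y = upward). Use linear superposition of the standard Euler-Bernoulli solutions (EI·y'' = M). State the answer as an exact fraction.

Load 1 — uniform load w=3 kN/m over full span:
  y_1 = -wx²(L-x)²/(24EI) = -3·(24/5)²·(12-(24/5))²/(24·200000) = -1458/1953125 m
Load 2 — point force P=-9 kN at a=36/5 m (b=L-a=24/5):
  y_2 = -Pb²x²(3aL-(3a+b)x)/(6L³EI)  [x≤a] = -(-9)·(24/5)²·(24/5)²·(3·(36/5)·12-(3·(36/5)+(24/5))·(24/5))/(6·12³·200000) = 14904/48828125 m
Superposition: y = Σ y_i = -21546/48828125 m ≈ -0.000441 m

y(24/5) = -21546/48828125 m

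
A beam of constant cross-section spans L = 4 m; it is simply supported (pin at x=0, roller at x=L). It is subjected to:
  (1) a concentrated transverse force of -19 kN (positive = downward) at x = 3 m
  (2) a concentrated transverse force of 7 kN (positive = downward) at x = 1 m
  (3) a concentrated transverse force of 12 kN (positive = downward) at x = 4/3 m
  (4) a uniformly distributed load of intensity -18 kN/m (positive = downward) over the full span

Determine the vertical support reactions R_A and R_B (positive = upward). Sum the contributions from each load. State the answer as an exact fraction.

R_A = -55/2 kN, R_B = -89/2 kN

Load 1 — point force P=-19 kN at a=3 m (b=L-a=1):
  R_A = Pb/L = (-19)·1/4 = -19/4 kN
  R_B = Pa/L = (-19)·3/4 = -57/4 kN
Load 2 — point force P=7 kN at a=1 m (b=L-a=3):
  R_A = Pb/L = 7·3/4 = 21/4 kN
  R_B = Pa/L = 7·1/4 = 7/4 kN
Load 3 — point force P=12 kN at a=4/3 m (b=L-a=8/3):
  R_A = Pb/L = 12·(8/3)/4 = 8 kN
  R_B = Pa/L = 12·(4/3)/4 = 4 kN
Load 4 — uniform load w=-18 kN/m over full span:
  R_A = wL/2 = (-18)·4/2 = -36 kN
  R_B = wL/2 = (-18)·4/2 = -36 kN
Superposition: R_A = -55/2 kN, R_B = -89/2 kN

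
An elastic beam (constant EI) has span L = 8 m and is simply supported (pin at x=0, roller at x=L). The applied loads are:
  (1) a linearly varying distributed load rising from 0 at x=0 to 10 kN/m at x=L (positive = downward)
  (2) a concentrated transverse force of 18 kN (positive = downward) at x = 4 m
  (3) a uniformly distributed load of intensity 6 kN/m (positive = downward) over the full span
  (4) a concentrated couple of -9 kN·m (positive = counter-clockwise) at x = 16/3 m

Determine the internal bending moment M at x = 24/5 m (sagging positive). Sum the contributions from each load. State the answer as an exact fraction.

Load 1 — triangular load w₀=10 kN/m (0→w₀ over full span):
  M_1 = w₀Lx/6 - w₀x³/(6L) = 10·8·(24/5)/6 - 10·(24/5)³/(6·8) = 1024/25 kN·m
Load 2 — point force P=18 kN at a=4 m (b=L-a=4):
  M_2 = Pa(L-x)/L  [x>a] = 18·4·(8-(24/5))/8 = 144/5 kN·m
Load 3 — uniform load w=6 kN/m over full span:
  M_3 = wx(L-x)/2 = 6·(24/5)·(8-(24/5))/2 = 1152/25 kN·m
Load 4 — applied couple M₀=-9 kN·m at a=16/3 m (b=L-a=8/3):
  M_4 = M₀x/L  [x≤a] = (-9)·(24/5)/8 = -27/5 kN·m
Superposition: M = Σ M_i = 2761/25 kN·m ≈ 110.440000 kN·m

M(24/5) = 2761/25 kN·m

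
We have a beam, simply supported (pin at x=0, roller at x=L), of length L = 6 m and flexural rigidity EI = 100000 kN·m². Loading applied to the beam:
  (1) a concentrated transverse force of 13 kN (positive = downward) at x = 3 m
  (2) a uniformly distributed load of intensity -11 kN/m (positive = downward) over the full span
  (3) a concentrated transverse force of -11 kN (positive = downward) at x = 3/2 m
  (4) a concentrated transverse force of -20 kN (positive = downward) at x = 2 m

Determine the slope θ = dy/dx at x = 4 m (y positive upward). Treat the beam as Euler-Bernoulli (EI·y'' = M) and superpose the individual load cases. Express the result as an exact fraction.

θ(4) = -18319/28800000 rad

Load 1 — point force P=13 kN at a=3 m (b=L-a=3):
  θ_1 = -Pa(2L²-6Lx+3x²+a²)/(6LEI)  [x>a] = -13·3·(2·6²-6·6·4+3·4²+3²)/(6·6·100000) = 13/80000 rad
Load 2 — uniform load w=-11 kN/m over full span:
  θ_2 = -w(L³-6Lx²+4x³)/(24EI) = -(-11)·(6³-6·6·4²+4·4³)/(24·100000) = -143/300000 rad
Load 3 — point force P=-11 kN at a=3/2 m (b=L-a=9/2):
  θ_3 = -Pa(2L²-6Lx+3x²+a²)/(6LEI)  [x>a] = -(-11)·(3/2)·(2·6²-6·6·4+3·4²+(3/2)²)/(6·6·100000) = -319/3200000 rad
Load 4 — point force P=-20 kN at a=2 m (b=L-a=4):
  θ_4 = -Pa(2L²-6Lx+3x²+a²)/(6LEI)  [x>a] = -(-20)·2·(2·6²-6·6·4+3·4²+2²)/(6·6·100000) = -1/4500 rad
Superposition: θ = Σ θ_i = -18319/28800000 rad ≈ -0.000636 rad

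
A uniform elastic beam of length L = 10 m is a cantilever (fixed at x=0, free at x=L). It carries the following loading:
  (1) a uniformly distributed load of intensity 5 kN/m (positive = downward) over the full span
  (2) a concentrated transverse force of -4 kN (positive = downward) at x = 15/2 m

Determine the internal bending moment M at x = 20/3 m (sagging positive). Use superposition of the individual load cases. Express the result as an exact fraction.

Load 1 — uniform load w=5 kN/m over full span:
  M_1 = -w(L-x)²/2 = -5·(10-(20/3))²/2 = -250/9 kN·m
Load 2 — point force P=-4 kN at a=15/2 m (b=L-a=5/2):
  M_2 = -P(a-x)  [x≤a] = -(-4)·((15/2)-(20/3)) = 10/3 kN·m
Superposition: M = Σ M_i = -220/9 kN·m ≈ -24.444444 kN·m

M(20/3) = -220/9 kN·m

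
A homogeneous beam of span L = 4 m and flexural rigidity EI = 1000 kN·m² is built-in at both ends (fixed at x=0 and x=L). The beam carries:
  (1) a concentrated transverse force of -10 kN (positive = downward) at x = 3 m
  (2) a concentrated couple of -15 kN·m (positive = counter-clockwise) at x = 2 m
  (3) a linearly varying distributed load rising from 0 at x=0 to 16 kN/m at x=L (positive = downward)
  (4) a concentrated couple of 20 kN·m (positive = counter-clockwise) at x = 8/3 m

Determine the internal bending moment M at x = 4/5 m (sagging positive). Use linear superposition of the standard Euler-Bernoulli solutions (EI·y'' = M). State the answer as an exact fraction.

M(4/5) = -2653/1000 kN·m

Load 1 — point force P=-10 kN at a=3 m (b=L-a=1):
  M_1 = Pb²(3a+b)x/L³ - Pab²/L²  [x≤a] = (-10)·1²·(3·3+1)·(4/5)/4³ - (-10)·3·1²/4² = 5/8 kN·m
Load 2 — applied couple M₀=-15 kN·m at a=2 m (b=L-a=2):
  M_2 = R_Ax - M_A  [x≤a] with R_A=-45/8, M_A=-15/4 = (-45/8)·(4/5) - (-15/4) = -3/4 kN·m
Load 3 — triangular load w₀=16 kN/m (0→w₀ over full span):
  M_3 = 3w₀Lx/20 - w₀L²/30 - w₀x³/(6L) = 3·16·4·(4/5)/20 - 16·4²/30 - 16·(4/5)³/(6·4) = -448/375 kN·m
Load 4 — applied couple M₀=20 kN·m at a=8/3 m (b=L-a=4/3):
  M_4 = R_Ax - M_A  [x≤a] with R_A=20/3, M_A=20/3 = (20/3)·(4/5) - (20/3) = -4/3 kN·m
Superposition: M = Σ M_i = -2653/1000 kN·m ≈ -2.653000 kN·m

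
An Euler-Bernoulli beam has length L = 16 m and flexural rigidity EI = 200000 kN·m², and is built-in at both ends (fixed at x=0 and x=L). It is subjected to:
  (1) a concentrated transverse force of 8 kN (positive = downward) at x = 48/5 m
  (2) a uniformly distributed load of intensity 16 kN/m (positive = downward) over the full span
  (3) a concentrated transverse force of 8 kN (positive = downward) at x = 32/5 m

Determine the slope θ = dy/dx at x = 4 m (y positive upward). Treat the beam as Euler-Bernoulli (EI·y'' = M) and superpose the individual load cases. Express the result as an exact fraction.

θ(4) = -223/78125 rad

Load 1 — point force P=8 kN at a=48/5 m (b=L-a=32/5):
  θ_1 = -Pb²x(2aL-(3a+b)x)/(2L³EI)  [x≤a] = -8·(32/5)²·4·(2·(48/5)·16-(3·(48/5)+(32/5))·4)/(2·16³·200000) = -52/390625 rad
Load 2 — uniform load w=16 kN/m over full span:
  θ_2 = -wx(L-x)(L-2x)/(12EI) = -16·4·(16-4)·(16-2·4)/(12·200000) = -8/3125 rad
Load 3 — point force P=8 kN at a=32/5 m (b=L-a=48/5):
  θ_3 = -Pb²x(2aL-(3a+b)x)/(2L³EI)  [x≤a] = -8·(48/5)²·4·(2·(32/5)·16-(3·(32/5)+(48/5))·4)/(2·16³·200000) = -63/390625 rad
Superposition: θ = Σ θ_i = -223/78125 rad ≈ -0.002854 rad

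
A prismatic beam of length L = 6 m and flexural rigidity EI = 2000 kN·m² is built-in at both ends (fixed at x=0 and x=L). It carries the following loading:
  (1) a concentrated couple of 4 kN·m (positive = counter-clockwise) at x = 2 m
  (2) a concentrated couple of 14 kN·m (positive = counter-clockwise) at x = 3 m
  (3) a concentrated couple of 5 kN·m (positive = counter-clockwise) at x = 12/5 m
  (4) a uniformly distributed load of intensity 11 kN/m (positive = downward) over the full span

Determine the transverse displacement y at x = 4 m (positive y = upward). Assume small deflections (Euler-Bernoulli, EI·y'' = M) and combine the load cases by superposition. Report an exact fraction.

Load 1 — applied couple M₀=4 kN·m at a=2 m (b=L-a=4):
  y_1 = (R_Ax³/6 - M_Ax²/2 - M₀(x-a)²/2)/EI  [x>a] with R_A=8/9, M_A=0 = ((8/9)·4³/6 - 0·4²/2 - 4·(4-2)²/2)/2000 = 1/1350 m
Load 2 — applied couple M₀=14 kN·m at a=3 m (b=L-a=3):
  y_2 = (R_Ax³/6 - M_Ax²/2 - M₀(x-a)²/2)/EI  [x>a] with R_A=7/2, M_A=7/2 = ((7/2)·4³/6 - (7/2)·4²/2 - 14·(4-3)²/2)/2000 = 7/6000 m
Load 3 — applied couple M₀=5 kN·m at a=12/5 m (b=L-a=18/5):
  y_3 = (R_Ax³/6 - M_Ax²/2 - M₀(x-a)²/2)/EI  [x>a] with R_A=6/5, M_A=3/5 = ((6/5)·4³/6 - (3/5)·4²/2 - 5·(4-(12/5))²/2)/2000 = 1/1250 m
Load 4 — uniform load w=11 kN/m over full span:
  y_4 = -wx²(L-x)²/(24EI) = -11·4²·(6-4)²/(24·2000) = -11/750 m
Superposition: y = Σ y_i = -3229/270000 m ≈ -0.011959 m

y(4) = -3229/270000 m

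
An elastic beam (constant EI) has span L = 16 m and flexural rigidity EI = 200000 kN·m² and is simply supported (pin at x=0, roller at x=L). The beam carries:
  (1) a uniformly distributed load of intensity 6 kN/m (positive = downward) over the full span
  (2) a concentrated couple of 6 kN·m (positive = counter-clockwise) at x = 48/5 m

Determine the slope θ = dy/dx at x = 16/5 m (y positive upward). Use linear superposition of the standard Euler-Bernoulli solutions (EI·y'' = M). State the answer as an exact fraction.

Load 1 — uniform load w=6 kN/m over full span:
  θ_1 = -w(L³-6Lx²+4x³)/(24EI) = -6·(16³-6·16·(16/5)²+4·(16/5)³)/(24·200000) = -1584/390625 rad
Load 2 — applied couple M₀=6 kN·m at a=48/5 m (b=L-a=32/5):
  θ_2 = (M₀x²/(2L)+C₁)/EI  [x≤a] with C₁=M₀(3b²-L²)/(6L)=-208/25 = (6·(16/5)²/(2·16)+(-208/25))/200000 = -1/31250 rad
Superposition: θ = Σ θ_i = -3193/781250 rad ≈ -0.004087 rad

θ(16/5) = -3193/781250 rad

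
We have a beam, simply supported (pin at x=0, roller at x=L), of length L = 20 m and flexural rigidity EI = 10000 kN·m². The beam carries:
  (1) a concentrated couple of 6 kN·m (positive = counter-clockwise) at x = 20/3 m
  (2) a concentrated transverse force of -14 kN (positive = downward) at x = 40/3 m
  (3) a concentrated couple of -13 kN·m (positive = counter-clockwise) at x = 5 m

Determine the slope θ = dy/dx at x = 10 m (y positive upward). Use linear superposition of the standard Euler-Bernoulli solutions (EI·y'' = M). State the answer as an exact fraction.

θ(10) = 6167/1296000 rad

Load 1 — applied couple M₀=6 kN·m at a=20/3 m (b=L-a=40/3):
  θ_1 = (M₀x²/(2L)-M₀(x-a)+C₁)/EI  [x>a] with C₁=M₀(3b²-L²)/(6L)=20/3 = (6·10²/(2·20)-6·(10-(20/3))+(20/3))/10000 = 1/6000 rad
Load 2 — point force P=-14 kN at a=40/3 m (b=L-a=20/3):
  θ_2 = -Pb(L²-b²-3x²)/(6LEI)  [x≤a] = -(-14)·(20/3)·(20²-(20/3)²-3·10²)/(6·20·10000) = 7/1620 rad
Load 3 — applied couple M₀=-13 kN·m at a=5 m (b=L-a=15):
  θ_3 = (M₀x²/(2L)-M₀(x-a)+C₁)/EI  [x>a] with C₁=M₀(3b²-L²)/(6L)=-715/24 = ((-13)·10²/(2·20)-(-13)·(10-5)+(-715/24))/10000 = 13/48000 rad
Superposition: θ = Σ θ_i = 6167/1296000 rad ≈ 0.004758 rad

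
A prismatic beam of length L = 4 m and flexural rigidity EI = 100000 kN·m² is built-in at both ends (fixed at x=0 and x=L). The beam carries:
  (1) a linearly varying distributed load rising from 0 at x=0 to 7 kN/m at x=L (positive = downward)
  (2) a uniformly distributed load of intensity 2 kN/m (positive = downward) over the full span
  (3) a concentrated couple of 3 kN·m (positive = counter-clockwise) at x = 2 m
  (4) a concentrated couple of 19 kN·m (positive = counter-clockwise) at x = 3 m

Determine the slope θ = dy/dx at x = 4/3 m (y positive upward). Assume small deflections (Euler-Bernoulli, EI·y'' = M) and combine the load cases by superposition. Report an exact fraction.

θ(4/3) = -13199/243000000 rad

Load 1 — triangular load w₀=7 kN/m (0→w₀ over full span):
  θ_1 = -w₀(2x(L-x)(L-2x)(x+2L)+x²(L-x)²)/(120LEI) = -7·(2·(4/3)·(4-(4/3))·(4-2·(4/3))·((4/3)+2·4)+(4/3)²·(4-(4/3))²)/(120·4·100000) = -56/3796875 rad
Load 2 — uniform load w=2 kN/m over full span:
  θ_2 = -wx(L-x)(L-2x)/(12EI) = -2·(4/3)·(4-(4/3))·(4-2·(4/3))/(12·100000) = -2/253125 rad
Load 3 — applied couple M₀=3 kN·m at a=2 m (b=L-a=2):
  θ_3 = (R_Ax²/2 - M_Ax)/EI  [x≤a] with R_A=9/8, M_A=3/4 = ((9/8)·(4/3)²/2 - (3/4)·(4/3))/100000 = 0 rad
Load 4 — applied couple M₀=19 kN·m at a=3 m (b=L-a=1):
  θ_4 = (R_Ax²/2 - M_Ax)/EI  [x≤a] with R_A=171/32, M_A=95/16 = ((171/32)·(4/3)²/2 - (95/16)·(4/3))/100000 = -19/600000 rad
Superposition: θ = Σ θ_i = -13199/243000000 rad ≈ -0.000054 rad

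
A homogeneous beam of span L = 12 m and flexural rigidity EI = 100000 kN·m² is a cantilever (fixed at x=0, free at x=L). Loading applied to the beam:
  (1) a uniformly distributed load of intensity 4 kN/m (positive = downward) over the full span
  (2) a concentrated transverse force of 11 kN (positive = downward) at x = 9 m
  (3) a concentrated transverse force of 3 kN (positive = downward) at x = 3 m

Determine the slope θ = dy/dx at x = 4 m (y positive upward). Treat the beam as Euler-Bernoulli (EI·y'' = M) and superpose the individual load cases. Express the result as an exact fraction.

Load 1 — uniform load w=4 kN/m over full span:
  θ_1 = -wx(x²-3Lx+3L²)/(6EI) = -4·4·(4²-3·12·4+3·12²)/(6·100000) = -76/9375 rad
Load 2 — point force P=11 kN at a=9 m (b=L-a=3):
  θ_2 = -Px(2a-x)/(2EI)  [x≤a] = -11·4·(2·9-4)/(2·100000) = -77/25000 rad
Load 3 — point force P=3 kN at a=3 m (b=L-a=9):
  θ_3 = -Pa²/(2EI)  [x>a] = -3·3²/(2·100000) = -27/200000 rad
Superposition: θ = Σ θ_i = -6793/600000 rad ≈ -0.011322 rad

θ(4) = -6793/600000 rad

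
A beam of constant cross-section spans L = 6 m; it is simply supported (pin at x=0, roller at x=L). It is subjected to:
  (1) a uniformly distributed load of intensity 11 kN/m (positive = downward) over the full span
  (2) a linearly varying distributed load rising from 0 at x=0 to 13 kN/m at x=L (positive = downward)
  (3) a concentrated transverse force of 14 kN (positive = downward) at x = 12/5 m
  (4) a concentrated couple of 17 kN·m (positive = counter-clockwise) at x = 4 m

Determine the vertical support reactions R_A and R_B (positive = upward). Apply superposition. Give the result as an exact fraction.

Load 1 — uniform load w=11 kN/m over full span:
  R_A = wL/2 = 11·6/2 = 33 kN
  R_B = wL/2 = 11·6/2 = 33 kN
Load 2 — triangular load w₀=13 kN/m (0→w₀ over full span):
  R_A = w₀L/6 = 13·6/6 = 13 kN
  R_B = w₀L/3 = 13·6/3 = 26 kN
Load 3 — point force P=14 kN at a=12/5 m (b=L-a=18/5):
  R_A = Pb/L = 14·(18/5)/6 = 42/5 kN
  R_B = Pa/L = 14·(12/5)/6 = 28/5 kN
Load 4 — applied couple M₀=17 kN·m at a=4 m (b=L-a=2):
  R_A = M₀/L = 17/6 kN
  R_B = -M₀/L = -17/6 kN
Superposition: R_A = 1717/30 kN, R_B = 1853/30 kN

R_A = 1717/30 kN, R_B = 1853/30 kN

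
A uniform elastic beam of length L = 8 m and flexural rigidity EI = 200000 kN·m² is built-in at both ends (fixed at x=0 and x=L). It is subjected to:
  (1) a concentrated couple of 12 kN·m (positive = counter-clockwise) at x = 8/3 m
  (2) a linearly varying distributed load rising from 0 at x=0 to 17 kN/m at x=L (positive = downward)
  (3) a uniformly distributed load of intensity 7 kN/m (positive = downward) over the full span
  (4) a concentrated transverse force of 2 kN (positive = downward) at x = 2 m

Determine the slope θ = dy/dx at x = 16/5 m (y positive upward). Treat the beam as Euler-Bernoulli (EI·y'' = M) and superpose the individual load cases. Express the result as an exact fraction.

θ(16/5) = -613/3906250 rad

Load 1 — applied couple M₀=12 kN·m at a=8/3 m (b=L-a=16/3):
  θ_1 = (R_Ax²/2 - M_Ax - M₀(x-a))/EI  [x>a] with R_A=2, M_A=0 = (2·(16/5)²/2 - 0·(16/5) - 12·((16/5)-(8/3)))/200000 = 3/156250 rad
Load 2 — triangular load w₀=17 kN/m (0→w₀ over full span):
  θ_2 = -w₀(2x(L-x)(L-2x)(x+2L)+x²(L-x)²)/(120LEI) = -17·(2·(16/5)·(8-(16/5))·(8-2·(16/5))·((16/5)+2·8)+(16/5)²·(8-(16/5))²)/(120·8·200000) = -204/1953125 rad
Load 3 — uniform load w=7 kN/m over full span:
  θ_3 = -wx(L-x)(L-2x)/(12EI) = -7·(16/5)·(8-(16/5))·(8-2·(16/5))/(12·200000) = -28/390625 rad
Load 4 — point force P=2 kN at a=2 m (b=L-a=6):
  θ_4 = Pa²(L-x)(2bL-(3b+a)(L-x))/(2L³EI)  [x>a] = 2·2²·(8-(16/5))·(2·6·8-(3·6+2)·(8-(16/5)))/(2·8³·200000) = 0 rad
Superposition: θ = Σ θ_i = -613/3906250 rad ≈ -0.000157 rad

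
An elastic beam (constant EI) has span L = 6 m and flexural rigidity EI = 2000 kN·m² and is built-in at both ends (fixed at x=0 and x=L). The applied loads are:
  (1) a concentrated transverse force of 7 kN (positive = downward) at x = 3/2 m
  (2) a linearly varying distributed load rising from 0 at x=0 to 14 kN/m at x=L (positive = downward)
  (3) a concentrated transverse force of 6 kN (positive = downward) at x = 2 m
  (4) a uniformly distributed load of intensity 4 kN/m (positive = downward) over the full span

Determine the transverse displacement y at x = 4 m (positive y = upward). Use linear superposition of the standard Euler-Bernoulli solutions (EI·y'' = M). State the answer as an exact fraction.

y(4) = -78443/4320000 m

Load 1 — point force P=7 kN at a=3/2 m (b=L-a=9/2):
  y_1 = -Pa²(L-x)²(3bL-(3b+a)(L-x))/(6L³EI)  [x>a] = -7·(3/2)²·(6-4)²·(3·(9/2)·6-(3·(9/2)+(3/2))·(6-4))/(6·6³·2000) = -119/96000 m
Load 2 — triangular load w₀=14 kN/m (0→w₀ over full span):
  y_2 = -w₀x²(L-x)²(x+2L)/(120LEI) = -14·4²·(6-4)²·(4+2·6)/(120·6·2000) = -56/5625 m
Load 3 — point force P=6 kN at a=2 m (b=L-a=4):
  y_3 = -Pa²(L-x)²(3bL-(3b+a)(L-x))/(6L³EI)  [x>a] = -6·2²·(6-4)²·(3·4·6-(3·4+2)·(6-4))/(6·6³·2000) = -11/6750 m
Load 4 — uniform load w=4 kN/m over full span:
  y_4 = -wx²(L-x)²/(24EI) = -4·4²·(6-4)²/(24·2000) = -2/375 m
Superposition: y = Σ y_i = -78443/4320000 m ≈ -0.018158 m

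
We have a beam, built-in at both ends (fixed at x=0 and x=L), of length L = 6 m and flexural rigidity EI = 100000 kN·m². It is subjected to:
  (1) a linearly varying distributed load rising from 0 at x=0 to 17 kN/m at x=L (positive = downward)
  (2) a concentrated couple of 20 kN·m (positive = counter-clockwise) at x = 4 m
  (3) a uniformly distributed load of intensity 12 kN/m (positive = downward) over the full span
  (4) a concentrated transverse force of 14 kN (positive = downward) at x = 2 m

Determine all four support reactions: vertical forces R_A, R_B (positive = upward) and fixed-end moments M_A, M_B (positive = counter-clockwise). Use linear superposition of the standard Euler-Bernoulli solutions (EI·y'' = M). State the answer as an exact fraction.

Load 1 — triangular load w₀=17 kN/m (0→w₀ over full span):
  R_A = 3w₀L/20 = 3·17·6/20 = 153/10 kN
  M_A = w₀L²/30 = 17·6²/30 = 102/5 kN·m
  R_B = 7w₀L/20 = 7·17·6/20 = 357/10 kN
  M_B = -w₀L²/20 = -17·6²/20 = -153/5 kN·m
Load 2 — applied couple M₀=20 kN·m at a=4 m (b=L-a=2):
  R_A = 6M₀ab/L³ = 6·20·4·2/6³ = 40/9 kN
  M_A = M₀b(2a-b)/L² = 20·2·(2·4-2)/6² = 20/3 kN·m
  R_B = -6M₀ab/L³ = -6·20·4·2/6³ = -40/9 kN
  M_B = M₀a(2b-a)/L² = 20·4·(2·2-4)/6² = 0 kN·m
Load 3 — uniform load w=12 kN/m over full span:
  R_A = wL/2 = 12·6/2 = 36 kN
  M_A = wL²/12 = 12·6²/12 = 36 kN·m
  R_B = wL/2 = 12·6/2 = 36 kN
  M_B = -wL²/12 = -12·6²/12 = -36 kN·m
Load 4 — point force P=14 kN at a=2 m (b=L-a=4):
  R_A = Pb²(3a+b)/L³ = 14·4²·(3·2+4)/6³ = 280/27 kN
  M_A = Pab²/L² = 14·2·4²/6² = 112/9 kN·m
  R_B = Pa²(a+3b)/L³ = 14·2²·(2+3·4)/6³ = 98/27 kN
  M_B = -Pa²b/L² = -14·2²·4/6² = -56/9 kN·m
Superposition: R_A = 17851/270 kN, M_A = 3398/45 kN·m, R_B = 19139/270 kN, M_B = -3277/45 kN·m

R_A = 17851/270 kN, M_A = 3398/45 kN·m, R_B = 19139/270 kN, M_B = -3277/45 kN·m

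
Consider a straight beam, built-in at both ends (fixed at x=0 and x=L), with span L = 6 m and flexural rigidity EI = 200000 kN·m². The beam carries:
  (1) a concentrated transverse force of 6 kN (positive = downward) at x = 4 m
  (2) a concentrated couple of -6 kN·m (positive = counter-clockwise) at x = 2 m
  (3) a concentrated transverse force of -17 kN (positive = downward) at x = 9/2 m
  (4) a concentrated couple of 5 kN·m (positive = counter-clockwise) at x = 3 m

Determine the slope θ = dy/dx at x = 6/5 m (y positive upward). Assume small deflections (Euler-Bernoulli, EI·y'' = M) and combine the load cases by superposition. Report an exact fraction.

Load 1 — point force P=6 kN at a=4 m (b=L-a=2):
  θ_1 = -Pb²x(2aL-(3a+b)x)/(2L³EI)  [x≤a] = -6·2²·(6/5)·(2·4·6-(3·4+2)·(6/5))/(2·6³·200000) = -13/1250000 rad
Load 2 — applied couple M₀=-6 kN·m at a=2 m (b=L-a=4):
  θ_2 = (R_Ax²/2 - M_Ax)/EI  [x≤a] with R_A=-4/3, M_A=0 = ((-4/3)·(6/5)²/2 - 0·(6/5))/200000 = -3/625000 rad
Load 3 — point force P=-17 kN at a=9/2 m (b=L-a=3/2):
  θ_3 = -Pb²x(2aL-(3a+b)x)/(2L³EI)  [x≤a] = -(-17)·(3/2)²·(6/5)·(2·(9/2)·6-(3·(9/2)+(3/2))·(6/5))/(2·6³·200000) = 153/8000000 rad
Load 4 — applied couple M₀=5 kN·m at a=3 m (b=L-a=3):
  θ_4 = (R_Ax²/2 - M_Ax)/EI  [x≤a] with R_A=5/4, M_A=5/4 = ((5/4)·(6/5)²/2 - (5/4)·(6/5))/200000 = -3/1000000 rad
Superposition: θ = Σ θ_i = 37/40000000 rad ≈ 0.000001 rad

θ(6/5) = 37/40000000 rad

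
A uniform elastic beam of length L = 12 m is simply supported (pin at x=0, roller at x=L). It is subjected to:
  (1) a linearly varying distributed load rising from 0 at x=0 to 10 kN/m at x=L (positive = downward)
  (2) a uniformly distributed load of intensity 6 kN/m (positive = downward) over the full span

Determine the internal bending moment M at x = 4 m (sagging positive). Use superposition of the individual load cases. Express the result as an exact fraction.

Load 1 — triangular load w₀=10 kN/m (0→w₀ over full span):
  M_1 = w₀Lx/6 - w₀x³/(6L) = 10·12·4/6 - 10·4³/(6·12) = 640/9 kN·m
Load 2 — uniform load w=6 kN/m over full span:
  M_2 = wx(L-x)/2 = 6·4·(12-4)/2 = 96 kN·m
Superposition: M = Σ M_i = 1504/9 kN·m ≈ 167.111111 kN·m

M(4) = 1504/9 kN·m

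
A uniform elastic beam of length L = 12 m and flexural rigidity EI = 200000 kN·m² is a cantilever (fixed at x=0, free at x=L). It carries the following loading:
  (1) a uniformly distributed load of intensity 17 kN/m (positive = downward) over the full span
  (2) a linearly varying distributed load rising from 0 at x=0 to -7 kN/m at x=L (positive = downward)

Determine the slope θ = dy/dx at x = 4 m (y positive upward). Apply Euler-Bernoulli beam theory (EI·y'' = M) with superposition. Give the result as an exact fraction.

θ(4) = -547/45000 rad

Load 1 — uniform load w=17 kN/m over full span:
  θ_1 = -wx(x²-3Lx+3L²)/(6EI) = -17·4·(4²-3·12·4+3·12²)/(6·200000) = -323/18750 rad
Load 2 — triangular load w₀=-7 kN/m (0→w₀ over full span):
  θ_2 = (w₀Lx²/4-w₀L²x/3-w₀x⁴/(24L))/EI = ((-7)·12·4²/4-(-7)·12²·4/3-(-7)·4⁴/(24·12))/200000 = 1141/225000 rad
Superposition: θ = Σ θ_i = -547/45000 rad ≈ -0.012156 rad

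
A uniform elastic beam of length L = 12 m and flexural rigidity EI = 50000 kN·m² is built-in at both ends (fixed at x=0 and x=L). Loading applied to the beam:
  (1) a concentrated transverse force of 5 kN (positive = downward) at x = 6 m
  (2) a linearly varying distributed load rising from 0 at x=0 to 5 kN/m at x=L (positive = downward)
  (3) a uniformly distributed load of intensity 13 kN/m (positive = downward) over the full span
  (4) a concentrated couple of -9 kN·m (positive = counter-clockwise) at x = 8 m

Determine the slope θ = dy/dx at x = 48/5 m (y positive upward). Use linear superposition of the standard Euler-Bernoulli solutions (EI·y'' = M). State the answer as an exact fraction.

Load 1 — point force P=5 kN at a=6 m (b=L-a=6):
  θ_1 = Pa²(L-x)(2bL-(3b+a)(L-x))/(2L³EI)  [x>a] = 5·6²·(12-(48/5))·(2·6·12-(3·6+6)·(12-(48/5)))/(2·12³·50000) = 27/125000 rad
Load 2 — triangular load w₀=5 kN/m (0→w₀ over full span):
  θ_2 = -w₀(2x(L-x)(L-2x)(x+2L)+x²(L-x)²)/(120LEI) = -5·(2·(48/5)·(12-(48/5))·(12-2·(48/5))·((48/5)+2·12)+(48/5)²·(12-(48/5))²)/(120·12·50000) = 288/390625 rad
Load 3 — uniform load w=13 kN/m over full span:
  θ_3 = -wx(L-x)(L-2x)/(12EI) = -13·(48/5)·(12-(48/5))·(12-2·(48/5))/(12·50000) = 1404/390625 rad
Load 4 — applied couple M₀=-9 kN·m at a=8 m (b=L-a=4):
  θ_4 = (R_Ax²/2 - M_Ax - M₀(x-a))/EI  [x>a] with R_A=-1, M_A=-3 = ((-1)·(48/5)²/2 - (-3)·(48/5) - (-9)·((48/5)-8))/50000 = -9/156250 rad
Superposition: θ = Σ θ_i = 14031/3125000 rad ≈ 0.004490 rad

θ(48/5) = 14031/3125000 rad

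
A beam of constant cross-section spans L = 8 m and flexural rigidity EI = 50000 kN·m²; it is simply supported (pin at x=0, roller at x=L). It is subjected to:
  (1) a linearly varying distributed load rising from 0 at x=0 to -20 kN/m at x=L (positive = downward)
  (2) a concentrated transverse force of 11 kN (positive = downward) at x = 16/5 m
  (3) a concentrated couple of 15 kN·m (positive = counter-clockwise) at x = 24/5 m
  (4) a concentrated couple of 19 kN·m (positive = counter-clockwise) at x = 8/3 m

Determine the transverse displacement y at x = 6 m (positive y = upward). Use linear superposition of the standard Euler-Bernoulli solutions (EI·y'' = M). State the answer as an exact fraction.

Load 1 — triangular load w₀=-20 kN/m (0→w₀ over full span):
  y_1 = -w₀x(7L⁴-10L²x²+3x⁴)/(360LEI) = -(-20)·6·(7·8⁴-10·8²·6²+3·6⁴)/(360·8·50000) = 119/15000 m
Load 2 — point force P=11 kN at a=16/5 m (b=L-a=24/5):
  y_2 = -Pa(L-x)(2Lx-a²-x²)/(6LEI)  [x>a] = -11·(16/5)·(8-6)·(2·8·6-(16/5)²-6²)/(6·8·50000) = -3421/2343750 m
Load 3 — applied couple M₀=15 kN·m at a=24/5 m (b=L-a=16/5):
  y_3 = (M₀x³/(6L)-M₀(x-a)²/2+C₁x)/EI  [x>a] with C₁=M₀(3b²-L²)/(6L)=-52/5 = (15·6³/(6·8)-15·(6-(24/5))²/2+(-52/5)·6)/50000 = -57/500000 m
Load 4 — applied couple M₀=19 kN·m at a=8/3 m (b=L-a=16/3):
  y_4 = (M₀x³/(6L)-M₀(x-a)²/2+C₁x)/EI  [x>a] with C₁=M₀(3b²-L²)/(6L)=76/9 = (19·6³/(6·8)-19·(6-(8/3))²/2+(76/9)·6)/50000 = 551/900000 m
Superposition: y = Σ y_i = 392171/56250000 m ≈ 0.006972 m

y(6) = 392171/56250000 m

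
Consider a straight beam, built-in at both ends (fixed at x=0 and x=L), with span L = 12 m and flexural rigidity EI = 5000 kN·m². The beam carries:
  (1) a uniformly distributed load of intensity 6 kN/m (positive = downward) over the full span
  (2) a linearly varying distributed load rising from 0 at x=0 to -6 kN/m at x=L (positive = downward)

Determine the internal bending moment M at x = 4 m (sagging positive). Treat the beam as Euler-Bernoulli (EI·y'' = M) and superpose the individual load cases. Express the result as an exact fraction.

M(4) = 224/15 kN·m

Load 1 — uniform load w=6 kN/m over full span:
  M_1 = wLx/2 - wL²/12 - wx²/2 = 6·12·4/2 - 6·12²/12 - 6·4²/2 = 24 kN·m
Load 2 — triangular load w₀=-6 kN/m (0→w₀ over full span):
  M_2 = 3w₀Lx/20 - w₀L²/30 - w₀x³/(6L) = 3·(-6)·12·4/20 - (-6)·12²/30 - (-6)·4³/(6·12) = -136/15 kN·m
Superposition: M = Σ M_i = 224/15 kN·m ≈ 14.933333 kN·m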